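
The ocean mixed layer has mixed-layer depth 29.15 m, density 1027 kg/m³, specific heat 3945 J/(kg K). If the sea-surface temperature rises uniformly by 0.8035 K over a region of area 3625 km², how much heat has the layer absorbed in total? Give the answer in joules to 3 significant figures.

Areal heat capacity C = ρ c_p D = 1027 × 3945 × 29.15 = 1.18×10^8 J m⁻² K⁻¹.
Heat per unit area: q = C ΔT = 1.18×10^8 × 0.8035 = 9.49×10^7 J/m².
Total heat: Q = q × A = 9.49×10^7 × (3625 × 10⁶ m²) = 3.44×10^17 J.

3.44×10^17 J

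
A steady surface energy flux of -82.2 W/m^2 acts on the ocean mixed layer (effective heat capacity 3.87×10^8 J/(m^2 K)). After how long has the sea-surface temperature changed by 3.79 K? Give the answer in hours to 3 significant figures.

4960 hours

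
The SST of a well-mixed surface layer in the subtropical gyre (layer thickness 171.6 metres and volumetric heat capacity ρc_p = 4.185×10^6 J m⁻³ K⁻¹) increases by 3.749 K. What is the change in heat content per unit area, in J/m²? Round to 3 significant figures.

2.69×10^9

Areal heat capacity C = ρc_p × D = 4.185×10^6 × 171.6 = 7.18×10^8 J m⁻² K⁻¹.
ΔQ = C ΔT = 7.18×10^8 × 3.749 = 2.69×10^9 J/m².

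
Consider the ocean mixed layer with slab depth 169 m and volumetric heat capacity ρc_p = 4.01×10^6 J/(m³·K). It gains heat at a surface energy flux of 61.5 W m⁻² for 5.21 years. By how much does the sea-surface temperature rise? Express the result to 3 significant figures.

14.9 K

Areal heat capacity C = ρc_p × D = 4.01×10^6 × 169 = 6.78×10^8 J m⁻² K⁻¹.
Net heat input Q = F Δt = 61.5 × (5.21 years × 3.156×10^7 s/year) = 1.01×10^10 J/m².
ΔT = Q / C = 1.01×10^10 / 6.78×10^8 = 14.9 K.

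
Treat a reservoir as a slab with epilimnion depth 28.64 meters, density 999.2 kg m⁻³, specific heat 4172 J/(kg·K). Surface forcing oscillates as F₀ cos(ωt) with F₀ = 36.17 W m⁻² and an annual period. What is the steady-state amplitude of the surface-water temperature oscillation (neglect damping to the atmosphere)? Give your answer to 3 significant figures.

1.52 K

Areal heat capacity C = ρ c_p D = 999.2 × 4172 × 28.64 = 1.19×10^8 J/(m²·K).
Angular frequency ω = 2π / T = 2π / 3.15×10^7 s = 1.99×10^-7 s⁻¹.
Cω = 1.19×10^8 × 1.99×10^-7 = 23.8 W/(m²·K).
Amplitude A = F₀ / (Cω) = 36.17 / 23.8 = 1.52 K.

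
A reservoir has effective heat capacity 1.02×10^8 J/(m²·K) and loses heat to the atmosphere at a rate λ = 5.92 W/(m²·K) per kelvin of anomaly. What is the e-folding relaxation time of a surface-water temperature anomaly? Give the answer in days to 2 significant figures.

Areal heat capacity C = 1.02×10^8 J/(m²·K) (given).
Relaxation time τ = C / λ = 1.02×10^8 / 5.92 = 1.72×10^7 s.
In days: 1.72×10^7 s / (86400 s/day) = 199 days.

200 days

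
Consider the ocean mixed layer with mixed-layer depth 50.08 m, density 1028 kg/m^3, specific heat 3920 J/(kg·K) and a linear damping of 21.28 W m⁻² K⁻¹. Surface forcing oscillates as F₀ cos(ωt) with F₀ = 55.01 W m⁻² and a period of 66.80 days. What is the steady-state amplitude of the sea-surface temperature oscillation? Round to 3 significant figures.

0.249 K

Areal heat capacity C = ρ c_p D = 1028 × 3920 × 50.08 = 2.02×10^8 J/(m²·K).
Angular frequency ω = 2π / T = 2π / 5.77×10^6 s = 1.09×10^-6 s⁻¹.
√((Cω)² + λ²) = √((220)² + 21.28²) = 221 W/(m²·K).
Amplitude A = F₀ / √((Cω)²+λ²) = 55.01 / 221 = 0.249 K.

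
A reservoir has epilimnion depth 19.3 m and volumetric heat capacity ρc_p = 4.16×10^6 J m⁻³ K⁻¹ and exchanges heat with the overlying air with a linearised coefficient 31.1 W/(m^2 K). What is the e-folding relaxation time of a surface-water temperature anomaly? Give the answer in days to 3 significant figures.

29.9 days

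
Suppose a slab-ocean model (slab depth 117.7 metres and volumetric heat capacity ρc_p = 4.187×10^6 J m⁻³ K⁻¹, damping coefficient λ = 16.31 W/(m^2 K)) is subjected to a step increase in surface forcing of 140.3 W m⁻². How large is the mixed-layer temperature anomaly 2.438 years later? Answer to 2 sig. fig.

Areal heat capacity C = ρc_p × D = 4.187×10^6 × 117.7 = 4.93×10^8 J/(m²·K).
τ = C / λ = 4.93×10^8 / 16.31 = 3.02×10^7 s.
Equilibrium anomaly ΔT_eq = F / λ = 140.3 / 16.31 = 8.60 K.
t = 2.438 years = 7.69×10^7 s, so t/τ = 2.55.
ΔT(t) = ΔT_eq (1 − e^(−t/τ)) = 8.60 × (1 − e^−2.55) = 7.93 K.

7.9 K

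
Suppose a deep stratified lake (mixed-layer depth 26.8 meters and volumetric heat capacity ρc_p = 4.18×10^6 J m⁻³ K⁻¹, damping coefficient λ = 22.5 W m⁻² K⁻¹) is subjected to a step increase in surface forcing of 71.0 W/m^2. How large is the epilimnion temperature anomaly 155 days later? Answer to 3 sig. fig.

Areal heat capacity C = ρc_p × D = 4.18×10^6 × 26.8 = 1.12×10^8 J/(m^2 K).
τ = C / λ = 1.12×10^8 / 22.5 = 4.98×10^6 s.
Equilibrium anomaly ΔT_eq = F / λ = 71.0 / 22.5 = 3.16 K.
t = 155 days = 1.34×10^7 s, so t/τ = 2.69.
ΔT(t) = ΔT_eq (1 − e^(−t/τ)) = 3.16 × (1 − e^−2.69) = 2.94 K.

2.94 K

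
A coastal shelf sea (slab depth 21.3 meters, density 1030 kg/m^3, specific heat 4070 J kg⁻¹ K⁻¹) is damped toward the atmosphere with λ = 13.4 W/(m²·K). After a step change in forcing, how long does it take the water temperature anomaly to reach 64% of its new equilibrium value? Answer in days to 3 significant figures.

78.8 days

Areal heat capacity C = ρ c_p D = 1030 × 4070 × 21.3 = 8.93×10^7 J m⁻² K⁻¹.
τ = C / λ = 8.93×10^7 / 13.4 = 6.66×10^6 s.
Fraction reached: 1 − e^(−t/τ) = 0.64 ⇒ t = −τ ln(1 − 0.64) = τ × 1.02.
t = 6.81×10^6 s = 78.8 days.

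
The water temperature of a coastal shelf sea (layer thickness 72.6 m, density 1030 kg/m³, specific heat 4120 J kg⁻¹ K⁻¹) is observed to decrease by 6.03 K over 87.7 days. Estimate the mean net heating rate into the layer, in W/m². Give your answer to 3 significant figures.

Areal heat capacity C = ρ c_p D = 1030 × 4120 × 72.6 = 3.08×10^8 J/(m^2 K).
Required heat per unit area: Q = C ΔT = 3.08×10^8 × -6.03 = -1.86×10^9 J/m².
Flux F = Q / Δt = -1.86×10^9 / 7.58×10^6 s = -245 W/m².

-245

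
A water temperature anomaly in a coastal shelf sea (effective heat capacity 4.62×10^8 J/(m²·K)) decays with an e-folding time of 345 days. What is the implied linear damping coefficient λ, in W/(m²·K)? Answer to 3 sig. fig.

15.5

Areal heat capacity C = 4.62×10^8 J/(m²·K) (given).
τ = 345 days = 2.98×10^7 s.
λ = C / τ = 4.62×10^8 / 2.98×10^7 = 15.5 W/(m²·K).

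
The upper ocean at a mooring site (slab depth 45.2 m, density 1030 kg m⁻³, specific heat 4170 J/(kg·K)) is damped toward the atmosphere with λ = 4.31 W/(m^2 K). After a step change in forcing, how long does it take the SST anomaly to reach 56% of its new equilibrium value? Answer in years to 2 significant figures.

Areal heat capacity C = ρ c_p D = 1030 × 4170 × 45.2 = 1.94×10^8 J/(m²·K).
τ = C / λ = 1.94×10^8 / 4.31 = 4.50×10^7 s.
Fraction reached: 1 − e^(−t/τ) = 0.56 ⇒ t = −τ ln(1 − 0.56) = τ × 0.821.
t = 3.70×10^7 s = 1.17 years.

1.2 years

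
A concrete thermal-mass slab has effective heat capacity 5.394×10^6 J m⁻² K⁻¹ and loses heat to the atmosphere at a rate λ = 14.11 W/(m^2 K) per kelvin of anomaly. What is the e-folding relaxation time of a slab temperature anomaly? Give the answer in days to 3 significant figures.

Areal heat capacity C = 5.394×10^6 J m⁻² K⁻¹ (given).
Relaxation time τ = C / λ = 5.39×10^6 / 14.11 = 3.82×10^5 s.
In days: 3.82×10^5 s / (86400 s/day) = 4.42 days.

4.42 days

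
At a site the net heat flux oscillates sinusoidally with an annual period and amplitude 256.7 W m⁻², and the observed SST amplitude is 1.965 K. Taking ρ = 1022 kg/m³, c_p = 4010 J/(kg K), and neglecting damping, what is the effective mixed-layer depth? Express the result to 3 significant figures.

160 m

ω = 2π / 3.15×10^7 s = 1.99×10^-7 s⁻¹.
Required C = F₀ / (A ω) = 256.7 / (1.965 × 1.99×10^-7) = 6.56×10^8 J/(m²·K).
D = C / (ρ c_p) = 6.56×10^8 / (1022 × 4010) = 160 m.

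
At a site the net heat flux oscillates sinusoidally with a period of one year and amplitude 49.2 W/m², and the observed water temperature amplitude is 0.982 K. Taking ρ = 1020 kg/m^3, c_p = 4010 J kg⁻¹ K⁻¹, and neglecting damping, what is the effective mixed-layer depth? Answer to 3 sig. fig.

61.5 m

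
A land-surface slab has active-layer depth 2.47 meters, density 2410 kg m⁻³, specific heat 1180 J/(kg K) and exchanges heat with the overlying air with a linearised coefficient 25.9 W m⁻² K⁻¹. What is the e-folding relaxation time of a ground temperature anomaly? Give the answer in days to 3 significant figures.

3.14 days

Areal heat capacity C = ρ c_p D = 2410 × 1180 × 2.47 = 7.02×10^6 J/(m²·K).
Relaxation time τ = C / λ = 7.02×10^6 / 25.9 = 2.71×10^5 s.
In days: 2.71×10^5 s / (86400 s/day) = 3.14 days.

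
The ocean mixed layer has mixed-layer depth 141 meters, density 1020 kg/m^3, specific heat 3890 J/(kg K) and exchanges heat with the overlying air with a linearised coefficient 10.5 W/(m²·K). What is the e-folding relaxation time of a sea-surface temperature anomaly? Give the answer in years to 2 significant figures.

1.7 years

Areal heat capacity C = ρ c_p D = 1020 × 3890 × 141 = 5.59×10^8 J/(m²·K).
Relaxation time τ = C / λ = 5.59×10^8 / 10.5 = 5.33×10^7 s.
In years: 5.33×10^7 s / (3.156×10^7 s/year) = 1.69 years.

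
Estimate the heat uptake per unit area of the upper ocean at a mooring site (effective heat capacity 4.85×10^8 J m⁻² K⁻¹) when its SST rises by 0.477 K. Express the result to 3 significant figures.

Areal heat capacity C = 4.85×10^8 J m⁻² K⁻¹ (given).
ΔQ = C ΔT = 4.85×10^8 × 0.477 = 2.31×10^8 J/m².

2.31×10^8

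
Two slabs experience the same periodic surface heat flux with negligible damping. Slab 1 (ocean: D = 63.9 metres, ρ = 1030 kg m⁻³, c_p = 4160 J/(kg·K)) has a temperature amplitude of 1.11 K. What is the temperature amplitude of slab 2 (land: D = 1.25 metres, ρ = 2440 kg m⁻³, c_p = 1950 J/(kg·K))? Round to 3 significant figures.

C_ocean = 2.74×10^8 J/(m²·K); C_land = 5.95×10^6 J/(m²·K).
A ∝ 1/C ⇒ A_land = A_ocean × C_ocean/C_land = 1.11 × 46.0 = 51.1 K.

51.1 K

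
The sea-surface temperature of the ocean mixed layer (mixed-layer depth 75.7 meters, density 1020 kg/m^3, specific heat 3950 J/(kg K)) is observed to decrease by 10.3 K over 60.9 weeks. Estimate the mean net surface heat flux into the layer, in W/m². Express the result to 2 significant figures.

Areal heat capacity C = ρ c_p D = 1020 × 3950 × 75.7 = 3.05×10^8 J/(m²·K).
Required heat per unit area: Q = C ΔT = 3.05×10^8 × -10.3 = -3.14×10^9 J/m².
Flux F = Q / Δt = -3.14×10^9 / 3.68×10^7 s = -85.3 W/m².

-85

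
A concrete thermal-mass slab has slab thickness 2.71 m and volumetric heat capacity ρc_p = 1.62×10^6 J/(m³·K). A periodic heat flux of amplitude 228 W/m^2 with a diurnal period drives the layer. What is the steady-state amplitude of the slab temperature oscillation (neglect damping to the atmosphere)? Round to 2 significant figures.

Areal heat capacity C = ρc_p × D = 1.62×10^6 × 2.71 = 4.39×10^6 J/(m^2 K).
Angular frequency ω = 2π / T = 2π / 86400 s = 7.27×10^-5 s⁻¹.
Cω = 4.39×10^6 × 7.27×10^-5 = 319 W/(m²·K).
Amplitude A = F₀ / (Cω) = 228 / 319 = 0.714 K.

0.71 K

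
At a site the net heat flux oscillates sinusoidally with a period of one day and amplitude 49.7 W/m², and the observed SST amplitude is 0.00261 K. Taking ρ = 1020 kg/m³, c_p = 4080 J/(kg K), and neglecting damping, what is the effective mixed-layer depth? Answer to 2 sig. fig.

ω = 2π / 86400 s = 7.27×10^-5 s⁻¹.
Required C = F₀ / (A ω) = 49.7 / (0.00261 × 7.27×10^-5) = 2.62×10^8 J/(m²·K).
D = C / (ρ c_p) = 2.62×10^8 / (1020 × 4080) = 62.9 m.

63 m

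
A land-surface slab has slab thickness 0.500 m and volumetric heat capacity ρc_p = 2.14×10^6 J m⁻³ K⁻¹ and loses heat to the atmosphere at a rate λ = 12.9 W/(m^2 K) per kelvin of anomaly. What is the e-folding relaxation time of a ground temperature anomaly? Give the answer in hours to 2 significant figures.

23 hours

Areal heat capacity C = ρc_p × D = 2.14×10^6 × 0.500 = 1.07×10^6 J/(m²·K).
Relaxation time τ = C / λ = 1.07×10^6 / 12.9 = 82900 s.
In hours: 82900 s / (3600 s/hour) = 23.0 hours.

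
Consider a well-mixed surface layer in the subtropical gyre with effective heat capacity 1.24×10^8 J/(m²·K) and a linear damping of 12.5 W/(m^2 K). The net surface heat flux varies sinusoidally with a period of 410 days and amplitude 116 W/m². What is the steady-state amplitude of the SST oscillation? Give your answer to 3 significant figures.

Areal heat capacity C = 1.24×10^8 J/(m²·K) (given).
Angular frequency ω = 2π / T = 2π / 3.54×10^7 s = 1.77×10^-7 s⁻¹.
√((Cω)² + λ²) = √((22.0)² + 12.5²) = 25.3 W/(m²·K).
Amplitude A = F₀ / √((Cω)²+λ²) = 116 / 25.3 = 4.59 K.

4.59 K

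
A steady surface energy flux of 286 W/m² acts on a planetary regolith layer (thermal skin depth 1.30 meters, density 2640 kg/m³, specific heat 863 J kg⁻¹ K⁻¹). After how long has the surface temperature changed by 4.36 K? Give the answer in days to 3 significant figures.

Areal heat capacity C = ρ c_p D = 2640 × 863 × 1.30 = 2.96×10^6 J/(m²·K).
Time required: Δt = C ΔT / F = 2.96×10^6 × 4.36 / 286 = 45200 s.
In days: 45200 s / (86400 s/day) = 0.523 days.

0.523 days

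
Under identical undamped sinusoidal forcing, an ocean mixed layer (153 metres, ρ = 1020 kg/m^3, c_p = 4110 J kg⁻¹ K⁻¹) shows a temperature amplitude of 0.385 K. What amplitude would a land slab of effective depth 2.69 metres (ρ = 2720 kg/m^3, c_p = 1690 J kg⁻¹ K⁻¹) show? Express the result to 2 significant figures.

C_ocean = 6.41×10^8 J/(m²·K); C_land = 1.24×10^7 J/(m²·K).
A ∝ 1/C ⇒ A_land = A_ocean × C_ocean/C_land = 0.385 × 51.9 = 20.0 K.

20 K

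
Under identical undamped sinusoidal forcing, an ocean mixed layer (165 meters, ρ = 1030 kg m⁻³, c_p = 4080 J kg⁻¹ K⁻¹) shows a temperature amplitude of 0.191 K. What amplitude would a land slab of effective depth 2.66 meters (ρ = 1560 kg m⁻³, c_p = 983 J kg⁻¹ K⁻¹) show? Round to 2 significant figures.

C_ocean = 6.93×10^8 J/(m²·K); C_land = 4.08×10^6 J/(m²·K).
A ∝ 1/C ⇒ A_land = A_ocean × C_ocean/C_land = 0.191 × 170 = 32.5 K.

32 K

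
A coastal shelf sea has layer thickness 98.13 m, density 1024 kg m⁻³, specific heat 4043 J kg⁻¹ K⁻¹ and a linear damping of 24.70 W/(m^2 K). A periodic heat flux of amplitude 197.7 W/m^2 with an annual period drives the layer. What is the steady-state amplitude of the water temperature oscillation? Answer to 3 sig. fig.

2.34 K

Areal heat capacity C = ρ c_p D = 1024 × 4043 × 98.13 = 4.06×10^8 J/(m²·K).
Angular frequency ω = 2π / T = 2π / 3.15×10^7 s = 1.99×10^-7 s⁻¹.
√((Cω)² + λ²) = √((80.9)² + 24.70²) = 84.6 W/(m²·K).
Amplitude A = F₀ / √((Cω)²+λ²) = 197.7 / 84.6 = 2.34 K.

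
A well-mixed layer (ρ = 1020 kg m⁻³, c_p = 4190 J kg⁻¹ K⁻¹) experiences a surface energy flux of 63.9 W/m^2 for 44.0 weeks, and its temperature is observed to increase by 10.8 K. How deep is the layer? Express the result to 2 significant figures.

37 m

Heat input Q = F Δt = 63.9 × 2.66×10^7 s = 1.70×10^9 J/m².
Required areal heat capacity C = Q / ΔT = 1.57×10^8 J/(m²·K).
Depth D = C / (ρ c_p) = 1.57×10^8 / (1020 × 4190) = 36.8 m.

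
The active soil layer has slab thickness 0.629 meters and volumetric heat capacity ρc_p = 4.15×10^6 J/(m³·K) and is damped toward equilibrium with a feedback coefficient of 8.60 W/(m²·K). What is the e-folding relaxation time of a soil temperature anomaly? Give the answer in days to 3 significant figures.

Areal heat capacity C = ρc_p × D = 4.15×10^6 × 0.629 = 2.61×10^6 J/(m^2 K).
Relaxation time τ = C / λ = 2.61×10^6 / 8.60 = 3.04×10^5 s.
In days: 3.04×10^5 s / (86400 s/day) = 3.51 days.

3.51 days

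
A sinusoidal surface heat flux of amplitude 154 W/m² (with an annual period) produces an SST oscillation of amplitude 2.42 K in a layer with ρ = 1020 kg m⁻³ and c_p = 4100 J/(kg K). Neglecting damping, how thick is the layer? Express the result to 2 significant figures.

ω = 2π / 3.15×10^7 s = 1.99×10^-7 s⁻¹.
Required C = F₀ / (A ω) = 154 / (2.42 × 1.99×10^-7) = 3.19×10^8 J/(m²·K).
D = C / (ρ c_p) = 3.19×10^8 / (1020 × 4100) = 76.4 m.

76 m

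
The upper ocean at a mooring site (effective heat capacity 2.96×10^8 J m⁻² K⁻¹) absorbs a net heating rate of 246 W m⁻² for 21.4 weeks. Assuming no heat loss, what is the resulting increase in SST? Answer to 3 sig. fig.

Areal heat capacity C = 2.96×10^8 J m⁻² K⁻¹ (given).
Net heat input Q = F Δt = 246 × (21.4 weeks × 6.048×10^5 s/week) = 3.18×10^9 J/m².
ΔT = Q / C = 3.18×10^9 / 2.96×10^8 = 10.8 K.

10.8 K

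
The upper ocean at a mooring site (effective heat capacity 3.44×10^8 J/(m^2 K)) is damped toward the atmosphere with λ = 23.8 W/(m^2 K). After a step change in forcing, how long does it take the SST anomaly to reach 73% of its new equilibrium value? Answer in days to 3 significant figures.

Areal heat capacity C = 3.44×10^8 J/(m^2 K) (given).
τ = C / λ = 3.44×10^8 / 23.8 = 1.45×10^7 s.
Fraction reached: 1 − e^(−t/τ) = 0.73 ⇒ t = −τ ln(1 − 0.73) = τ × 1.31.
t = 1.89×10^7 s = 219 days.

219 days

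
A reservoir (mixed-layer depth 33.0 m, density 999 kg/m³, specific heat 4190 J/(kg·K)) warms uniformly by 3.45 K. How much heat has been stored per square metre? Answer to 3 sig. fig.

Areal heat capacity C = ρ c_p D = 999 × 4190 × 33.0 = 1.38×10^8 J m⁻² K⁻¹.
ΔQ = C ΔT = 1.38×10^8 × 3.45 = 4.77×10^8 J/m².

4.77×10^8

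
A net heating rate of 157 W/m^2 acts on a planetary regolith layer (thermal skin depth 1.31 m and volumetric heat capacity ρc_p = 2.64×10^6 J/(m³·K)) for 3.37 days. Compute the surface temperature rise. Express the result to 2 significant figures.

13 K

Areal heat capacity C = ρc_p × D = 2.64×10^6 × 1.31 = 3.46×10^6 J/(m²·K).
Net heat input Q = F Δt = 157 × (3.37 days × 86400 s/day) = 4.57×10^7 J/m².
ΔT = Q / C = 4.57×10^7 / 3.46×10^6 = 13.2 K.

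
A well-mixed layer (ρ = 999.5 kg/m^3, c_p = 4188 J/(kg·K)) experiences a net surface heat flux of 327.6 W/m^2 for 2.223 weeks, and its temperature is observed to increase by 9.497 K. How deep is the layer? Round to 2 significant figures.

Heat input Q = F Δt = 327.6 × 1.34×10^6 s = 4.40×10^8 J/m².
Required areal heat capacity C = Q / ΔT = 4.64×10^7 J/(m²·K).
Depth D = C / (ρ c_p) = 4.64×10^7 / (999.5 × 4188) = 11.1 m.

11 m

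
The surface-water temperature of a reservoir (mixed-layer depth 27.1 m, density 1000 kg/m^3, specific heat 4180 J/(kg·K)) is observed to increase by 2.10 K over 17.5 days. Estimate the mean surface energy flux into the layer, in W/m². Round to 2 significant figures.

Areal heat capacity C = ρ c_p D = 1000 × 4180 × 27.1 = 1.13×10^8 J m⁻² K⁻¹.
Required heat per unit area: Q = C ΔT = 1.13×10^8 × 2.10 = 2.38×10^8 J/m².
Flux F = Q / Δt = 2.38×10^8 / 1.51×10^6 s = 157 W/m².

160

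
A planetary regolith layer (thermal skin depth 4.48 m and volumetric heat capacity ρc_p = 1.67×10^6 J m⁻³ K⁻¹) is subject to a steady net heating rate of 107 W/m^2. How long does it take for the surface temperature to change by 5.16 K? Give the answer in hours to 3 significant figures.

100 hours

Areal heat capacity C = ρc_p × D = 1.67×10^6 × 4.48 = 7.48×10^6 J/(m²·K).
Time required: Δt = C ΔT / F = 7.48×10^6 × 5.16 / 107 = 3.61×10^5 s.
In hours: 3.61×10^5 s / (3600 s/hour) = 100 hours.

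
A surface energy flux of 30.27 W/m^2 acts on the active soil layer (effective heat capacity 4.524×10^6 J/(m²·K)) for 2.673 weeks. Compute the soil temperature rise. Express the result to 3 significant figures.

10.8 K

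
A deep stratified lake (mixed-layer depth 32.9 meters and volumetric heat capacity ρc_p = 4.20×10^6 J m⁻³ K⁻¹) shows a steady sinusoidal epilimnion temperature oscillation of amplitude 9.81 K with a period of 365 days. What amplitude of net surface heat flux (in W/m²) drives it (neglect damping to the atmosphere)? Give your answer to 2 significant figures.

Areal heat capacity C = ρc_p × D = 4.20×10^6 × 32.9 = 1.38×10^8 J/(m^2 K).
ω = 2π / 3.15×10^7 s = 1.99×10^-7 s⁻¹.
Cω = 1.38×10^8 × 1.99×10^-7 = 27.5 W/(m²·K).
F₀ = A × Cω = 9.81 × 27.5 = 270 W/m².

270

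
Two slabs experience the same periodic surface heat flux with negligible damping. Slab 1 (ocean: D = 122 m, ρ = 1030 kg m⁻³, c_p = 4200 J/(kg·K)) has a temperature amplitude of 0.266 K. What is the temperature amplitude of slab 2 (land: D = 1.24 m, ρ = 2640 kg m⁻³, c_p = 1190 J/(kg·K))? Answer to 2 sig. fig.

36 K

C_ocean = 5.28×10^8 J/(m²·K); C_land = 3.90×10^6 J/(m²·K).
A ∝ 1/C ⇒ A_land = A_ocean × C_ocean/C_land = 0.266 × 135 = 36.0 K.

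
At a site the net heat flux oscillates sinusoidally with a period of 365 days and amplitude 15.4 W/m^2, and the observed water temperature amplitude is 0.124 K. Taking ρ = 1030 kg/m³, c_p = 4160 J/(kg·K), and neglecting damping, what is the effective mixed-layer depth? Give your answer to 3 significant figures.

ω = 2π / 3.15×10^7 s = 1.99×10^-7 s⁻¹.
Required C = F₀ / (A ω) = 15.4 / (0.124 × 1.99×10^-7) = 6.23×10^8 J/(m²·K).
D = C / (ρ c_p) = 6.23×10^8 / (1030 × 4160) = 145 m.

145 m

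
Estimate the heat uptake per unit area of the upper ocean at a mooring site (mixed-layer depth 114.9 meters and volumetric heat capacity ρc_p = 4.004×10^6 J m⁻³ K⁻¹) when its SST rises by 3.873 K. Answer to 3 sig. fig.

Areal heat capacity C = ρc_p × D = 4.004×10^6 × 114.9 = 4.60×10^8 J m⁻² K⁻¹.
ΔQ = C ΔT = 4.60×10^8 × 3.873 = 1.78×10^9 J/m².

1.78×10^9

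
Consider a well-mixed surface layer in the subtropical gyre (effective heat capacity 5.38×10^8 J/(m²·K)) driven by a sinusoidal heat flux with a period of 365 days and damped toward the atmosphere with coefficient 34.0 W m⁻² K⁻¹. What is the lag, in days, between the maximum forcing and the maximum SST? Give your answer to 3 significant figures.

Areal heat capacity C = 5.38×10^8 J/(m²·K) (given).
ω = 2π / 3.15×10^7 s = 1.99×10^-7 s⁻¹.
Phase lag φ = arctan(Cω/λ) = arctan(107/34.0) = 1.26 rad.
Time lag = φ / ω = 1.26 / 1.99×10^-7 = 6.34×10^6 s = 73.4 days.

73.4 days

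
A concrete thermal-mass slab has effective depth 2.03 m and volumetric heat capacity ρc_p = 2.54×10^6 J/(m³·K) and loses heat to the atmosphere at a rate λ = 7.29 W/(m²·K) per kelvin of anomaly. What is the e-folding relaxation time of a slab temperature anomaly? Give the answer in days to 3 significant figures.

8.19 days

Areal heat capacity C = ρc_p × D = 2.54×10^6 × 2.03 = 5.16×10^6 J m⁻² K⁻¹.
Relaxation time τ = C / λ = 5.16×10^6 / 7.29 = 7.07×10^5 s.
In days: 7.07×10^5 s / (86400 s/day) = 8.19 days.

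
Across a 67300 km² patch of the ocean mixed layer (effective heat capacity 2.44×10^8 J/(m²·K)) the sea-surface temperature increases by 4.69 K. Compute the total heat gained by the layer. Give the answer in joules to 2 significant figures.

Areal heat capacity C = 2.44×10^8 J/(m²·K) (given).
Heat per unit area: q = C ΔT = 2.44×10^8 × 4.69 = 1.14×10^9 J/m².
Total heat: Q = q × A = 1.14×10^9 × (67300 × 10⁶ m²) = 7.70×10^19 J.

7.7×10^19 J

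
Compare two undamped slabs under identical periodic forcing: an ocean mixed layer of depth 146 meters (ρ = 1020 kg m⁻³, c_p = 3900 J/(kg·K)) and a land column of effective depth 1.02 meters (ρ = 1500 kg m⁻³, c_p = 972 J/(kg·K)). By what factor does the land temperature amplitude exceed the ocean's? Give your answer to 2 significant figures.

C_ocean = 1020 × 3900 × 146 = 5.81×10^8 J/(m²·K).
C_land = 1500 × 972 × 1.02 = 1.49×10^6 J/(m²·K).
Undamped amplitude ∝ 1/C, so A_land/A_ocean = C_ocean/C_land = 391.

390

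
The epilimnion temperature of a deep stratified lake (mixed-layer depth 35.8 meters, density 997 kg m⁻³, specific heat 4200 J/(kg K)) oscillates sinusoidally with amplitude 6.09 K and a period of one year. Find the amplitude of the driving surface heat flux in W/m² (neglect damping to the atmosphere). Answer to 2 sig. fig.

180

Areal heat capacity C = ρ c_p D = 997 × 4200 × 35.8 = 1.50×10^8 J m⁻² K⁻¹.
ω = 2π / 3.15×10^7 s = 1.99×10^-7 s⁻¹.
Cω = 1.50×10^8 × 1.99×10^-7 = 29.9 W/(m²·K).
F₀ = A × Cω = 6.09 × 29.9 = 182 W/m².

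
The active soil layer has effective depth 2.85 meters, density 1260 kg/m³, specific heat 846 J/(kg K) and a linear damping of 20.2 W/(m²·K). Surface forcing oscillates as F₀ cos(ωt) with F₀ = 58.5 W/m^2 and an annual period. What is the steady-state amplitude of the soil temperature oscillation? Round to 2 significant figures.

2.9 K

Areal heat capacity C = ρ c_p D = 1260 × 846 × 2.85 = 3.04×10^6 J m⁻² K⁻¹.
Angular frequency ω = 2π / T = 2π / 3.15×10^7 s = 1.99×10^-7 s⁻¹.
√((Cω)² + λ²) = √((0.605)² + 20.2²) = 20.2 W/(m²·K).
Amplitude A = F₀ / √((Cω)²+λ²) = 58.5 / 20.2 = 2.89 K.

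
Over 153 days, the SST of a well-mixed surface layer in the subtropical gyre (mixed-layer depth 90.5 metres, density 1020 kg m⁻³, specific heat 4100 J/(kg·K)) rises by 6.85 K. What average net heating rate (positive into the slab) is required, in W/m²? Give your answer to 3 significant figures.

Areal heat capacity C = ρ c_p D = 1020 × 4100 × 90.5 = 3.78×10^8 J/(m^2 K).
Required heat per unit area: Q = C ΔT = 3.78×10^8 × 6.85 = 2.59×10^9 J/m².
Flux F = Q / Δt = 2.59×10^9 / 1.32×10^7 s = 196 W/m².

196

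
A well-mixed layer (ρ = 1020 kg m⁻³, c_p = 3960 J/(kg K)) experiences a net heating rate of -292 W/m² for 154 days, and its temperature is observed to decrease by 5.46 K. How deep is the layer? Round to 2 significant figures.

Heat input Q = F Δt = -292 × 1.33×10^7 s = -3.89×10^9 J/m².
Required areal heat capacity C = Q / ΔT = 7.12×10^8 J/(m²·K).
Depth D = C / (ρ c_p) = 7.12×10^8 / (1020 × 3960) = 176 m.

180 m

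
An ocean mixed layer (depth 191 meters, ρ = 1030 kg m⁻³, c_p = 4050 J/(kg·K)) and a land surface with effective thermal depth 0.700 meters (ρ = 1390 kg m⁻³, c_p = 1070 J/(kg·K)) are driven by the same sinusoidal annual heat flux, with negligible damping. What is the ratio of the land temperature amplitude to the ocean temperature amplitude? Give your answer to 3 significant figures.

C_ocean = 1030 × 4050 × 191 = 7.97×10^8 J/(m²·K).
C_land = 1390 × 1070 × 0.700 = 1.04×10^6 J/(m²·K).
Undamped amplitude ∝ 1/C, so A_land/A_ocean = C_ocean/C_land = 765.

765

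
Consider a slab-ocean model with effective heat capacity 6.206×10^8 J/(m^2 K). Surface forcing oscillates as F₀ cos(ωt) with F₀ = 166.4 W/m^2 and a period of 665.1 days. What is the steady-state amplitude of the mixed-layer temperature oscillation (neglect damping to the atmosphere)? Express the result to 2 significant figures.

Areal heat capacity C = 6.206×10^8 J/(m^2 K) (given).
Angular frequency ω = 2π / T = 2π / 5.75×10^7 s = 1.09×10^-7 s⁻¹.
Cω = 6.21×10^8 × 1.09×10^-7 = 67.9 W/(m²·K).
Amplitude A = F₀ / (Cω) = 166.4 / 67.9 = 2.45 K.

2.5 K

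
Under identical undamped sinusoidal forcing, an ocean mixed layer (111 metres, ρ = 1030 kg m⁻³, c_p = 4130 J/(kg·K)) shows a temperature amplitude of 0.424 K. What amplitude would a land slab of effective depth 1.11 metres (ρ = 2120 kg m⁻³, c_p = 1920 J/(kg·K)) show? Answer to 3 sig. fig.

44.3 K

C_ocean = 4.72×10^8 J/(m²·K); C_land = 4.52×10^6 J/(m²·K).
A ∝ 1/C ⇒ A_land = A_ocean × C_ocean/C_land = 0.424 × 105 = 44.3 K.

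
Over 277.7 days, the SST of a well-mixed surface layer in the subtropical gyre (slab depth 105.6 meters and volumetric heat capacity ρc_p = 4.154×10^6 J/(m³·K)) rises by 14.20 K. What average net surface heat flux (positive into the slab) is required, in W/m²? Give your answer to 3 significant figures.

260

Areal heat capacity C = ρc_p × D = 4.154×10^6 × 105.6 = 4.39×10^8 J/(m^2 K).
Required heat per unit area: Q = C ΔT = 4.39×10^8 × 14.20 = 6.23×10^9 J/m².
Flux F = Q / Δt = 6.23×10^9 / 2.40×10^7 s = 260 W/m².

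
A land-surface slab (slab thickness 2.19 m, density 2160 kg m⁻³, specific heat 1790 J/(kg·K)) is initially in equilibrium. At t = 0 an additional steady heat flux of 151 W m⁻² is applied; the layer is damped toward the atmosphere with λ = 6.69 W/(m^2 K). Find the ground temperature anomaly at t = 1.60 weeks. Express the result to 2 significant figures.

Areal heat capacity C = ρ c_p D = 2160 × 1790 × 2.19 = 8.47×10^6 J m⁻² K⁻¹.
τ = C / λ = 8.47×10^6 / 6.69 = 1.27×10^6 s.
Equilibrium anomaly ΔT_eq = F / λ = 151 / 6.69 = 22.6 K.
t = 1.60 weeks = 9.68×10^5 s, so t/τ = 0.765.
ΔT(t) = ΔT_eq (1 − e^(−t/τ)) = 22.6 × (1 − e^−0.765) = 12.1 K.

12 K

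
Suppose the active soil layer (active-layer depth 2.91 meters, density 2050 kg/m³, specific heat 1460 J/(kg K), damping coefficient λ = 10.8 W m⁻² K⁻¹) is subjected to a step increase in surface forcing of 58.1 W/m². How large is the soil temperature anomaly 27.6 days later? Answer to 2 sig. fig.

Areal heat capacity C = ρ c_p D = 2050 × 1460 × 2.91 = 8.71×10^6 J m⁻² K⁻¹.
τ = C / λ = 8.71×10^6 / 10.8 = 8.06×10^5 s.
Equilibrium anomaly ΔT_eq = F / λ = 58.1 / 10.8 = 5.38 K.
t = 27.6 days = 2.38×10^6 s, so t/τ = 2.96.
ΔT(t) = ΔT_eq (1 − e^(−t/τ)) = 5.38 × (1 − e^−2.96) = 5.10 K.

5.1 K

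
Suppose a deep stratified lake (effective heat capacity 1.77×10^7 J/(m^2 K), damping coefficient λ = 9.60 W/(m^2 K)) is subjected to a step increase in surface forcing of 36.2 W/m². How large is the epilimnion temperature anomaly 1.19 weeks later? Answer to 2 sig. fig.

1.2 K

Areal heat capacity C = 1.77×10^7 J/(m^2 K) (given).
τ = C / λ = 1.77×10^7 / 9.60 = 1.84×10^6 s.
Equilibrium anomaly ΔT_eq = F / λ = 36.2 / 9.60 = 3.77 K.
t = 1.19 weeks = 7.20×10^5 s, so t/τ = 0.390.
ΔT(t) = ΔT_eq (1 − e^(−t/τ)) = 3.77 × (1 − e^−0.390) = 1.22 K.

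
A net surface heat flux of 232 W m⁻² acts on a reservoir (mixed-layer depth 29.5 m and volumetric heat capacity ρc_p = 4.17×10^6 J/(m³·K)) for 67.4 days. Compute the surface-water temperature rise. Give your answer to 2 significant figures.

11 K

Areal heat capacity C = ρc_p × D = 4.17×10^6 × 29.5 = 1.23×10^8 J m⁻² K⁻¹.
Net heat input Q = F Δt = 232 × (67.4 days × 86400 s/day) = 1.35×10^9 J/m².
ΔT = Q / C = 1.35×10^9 / 1.23×10^8 = 11.0 K.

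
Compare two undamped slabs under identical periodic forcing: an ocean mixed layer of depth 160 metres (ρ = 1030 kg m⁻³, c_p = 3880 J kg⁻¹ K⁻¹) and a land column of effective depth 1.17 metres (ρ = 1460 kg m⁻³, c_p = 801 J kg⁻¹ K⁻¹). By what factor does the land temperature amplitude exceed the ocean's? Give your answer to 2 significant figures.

470

C_ocean = 1030 × 3880 × 160 = 6.39×10^8 J/(m²·K).
C_land = 1460 × 801 × 1.17 = 1.37×10^6 J/(m²·K).
Undamped amplitude ∝ 1/C, so A_land/A_ocean = C_ocean/C_land = 467.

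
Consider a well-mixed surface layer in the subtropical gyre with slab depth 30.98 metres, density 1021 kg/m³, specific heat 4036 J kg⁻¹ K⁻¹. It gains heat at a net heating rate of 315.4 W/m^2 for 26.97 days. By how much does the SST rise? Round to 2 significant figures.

Areal heat capacity C = ρ c_p D = 1021 × 4036 × 30.98 = 1.28×10^8 J/(m^2 K).
Net heat input Q = F Δt = 315.4 × (26.97 days × 86400 s/day) = 7.35×10^8 J/m².
ΔT = Q / C = 7.35×10^8 / 1.28×10^8 = 5.76 K.

5.8 K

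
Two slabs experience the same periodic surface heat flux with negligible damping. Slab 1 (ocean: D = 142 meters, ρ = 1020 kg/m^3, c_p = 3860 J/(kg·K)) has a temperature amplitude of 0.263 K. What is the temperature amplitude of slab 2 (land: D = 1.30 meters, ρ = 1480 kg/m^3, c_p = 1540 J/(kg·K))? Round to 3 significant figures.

49.6 K

C_ocean = 5.59×10^8 J/(m²·K); C_land = 2.96×10^6 J/(m²·K).
A ∝ 1/C ⇒ A_land = A_ocean × C_ocean/C_land = 0.263 × 189 = 49.6 K.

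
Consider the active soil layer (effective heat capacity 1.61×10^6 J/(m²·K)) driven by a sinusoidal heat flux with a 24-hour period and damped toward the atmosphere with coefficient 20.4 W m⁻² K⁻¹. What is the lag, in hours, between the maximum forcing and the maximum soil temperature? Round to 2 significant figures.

5.3 hours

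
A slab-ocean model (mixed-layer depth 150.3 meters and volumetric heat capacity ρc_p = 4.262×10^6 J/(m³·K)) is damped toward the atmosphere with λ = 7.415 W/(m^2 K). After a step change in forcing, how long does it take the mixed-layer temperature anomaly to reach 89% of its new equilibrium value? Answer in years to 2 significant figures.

Areal heat capacity C = ρc_p × D = 4.262×10^6 × 150.3 = 6.41×10^8 J/(m^2 K).
τ = C / λ = 6.41×10^8 / 7.415 = 8.64×10^7 s.
Fraction reached: 1 − e^(−t/τ) = 0.89 ⇒ t = −τ ln(1 − 0.89) = τ × 2.21.
t = 1.91×10^8 s = 6.04 years.

6.0 years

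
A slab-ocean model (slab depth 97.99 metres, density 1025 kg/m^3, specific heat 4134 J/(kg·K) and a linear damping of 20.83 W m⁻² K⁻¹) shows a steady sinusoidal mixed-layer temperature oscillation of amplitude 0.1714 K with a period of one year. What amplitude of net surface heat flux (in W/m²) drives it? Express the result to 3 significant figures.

14.6

Areal heat capacity C = ρ c_p D = 1025 × 4134 × 97.99 = 4.15×10^8 J/(m^2 K).
ω = 2π / 3.15×10^7 s = 1.99×10^-7 s⁻¹.
√((Cω)² + λ²) = √((82.7)² + 20.83²) = 85.3 W/(m²·K).
F₀ = A × √((Cω)²+λ²) = 0.1714 × 85.3 = 14.6 W/m².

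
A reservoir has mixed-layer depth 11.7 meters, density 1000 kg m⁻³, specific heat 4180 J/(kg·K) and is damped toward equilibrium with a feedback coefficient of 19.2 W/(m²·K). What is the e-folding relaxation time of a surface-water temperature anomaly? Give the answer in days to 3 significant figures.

Areal heat capacity C = ρ c_p D = 1000 × 4180 × 11.7 = 4.89×10^7 J/(m²·K).
Relaxation time τ = C / λ = 4.89×10^7 / 19.2 = 2.55×10^6 s.
In days: 2.55×10^6 s / (86400 s/day) = 29.5 days.

29.5 days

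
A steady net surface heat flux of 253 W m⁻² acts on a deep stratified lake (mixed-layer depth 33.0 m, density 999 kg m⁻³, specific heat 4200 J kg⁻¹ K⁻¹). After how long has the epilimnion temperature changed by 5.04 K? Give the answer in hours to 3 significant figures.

Areal heat capacity C = ρ c_p D = 999 × 4200 × 33.0 = 1.38×10^8 J m⁻² K⁻¹.
Time required: Δt = C ΔT / F = 1.38×10^8 × 5.04 / 253 = 2.76×10^6 s.
In hours: 2.76×10^6 s / (3600 s/hour) = 766 hours.

766 hours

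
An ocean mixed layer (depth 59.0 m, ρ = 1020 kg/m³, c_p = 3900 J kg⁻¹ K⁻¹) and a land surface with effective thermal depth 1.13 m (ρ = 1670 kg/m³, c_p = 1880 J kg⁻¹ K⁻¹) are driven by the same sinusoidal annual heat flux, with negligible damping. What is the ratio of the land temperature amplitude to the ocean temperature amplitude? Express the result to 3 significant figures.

66.2

C_ocean = 1020 × 3900 × 59.0 = 2.35×10^8 J/(m²·K).
C_land = 1670 × 1880 × 1.13 = 3.55×10^6 J/(m²·K).
Undamped amplitude ∝ 1/C, so A_land/A_ocean = C_ocean/C_land = 66.2.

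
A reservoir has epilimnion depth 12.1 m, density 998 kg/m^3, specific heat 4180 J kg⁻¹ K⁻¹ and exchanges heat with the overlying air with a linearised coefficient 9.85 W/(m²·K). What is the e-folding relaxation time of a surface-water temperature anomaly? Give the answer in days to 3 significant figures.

Areal heat capacity C = ρ c_p D = 998 × 4180 × 12.1 = 5.05×10^7 J m⁻² K⁻¹.
Relaxation time τ = C / λ = 5.05×10^7 / 9.85 = 5.12×10^6 s.
In days: 5.12×10^6 s / (86400 s/day) = 59.3 days.

59.3 days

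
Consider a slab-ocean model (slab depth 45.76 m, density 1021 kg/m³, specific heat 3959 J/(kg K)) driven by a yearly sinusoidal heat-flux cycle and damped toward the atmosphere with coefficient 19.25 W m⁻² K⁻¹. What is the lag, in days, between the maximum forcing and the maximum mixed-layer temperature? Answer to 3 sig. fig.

Areal heat capacity C = ρ c_p D = 1021 × 3959 × 45.76 = 1.85×10^8 J/(m²·K).
ω = 2π / 3.15×10^7 s = 1.99×10^-7 s⁻¹.
Phase lag φ = arctan(Cω/λ) = arctan(36.9/19.25) = 1.09 rad.
Time lag = φ / ω = 1.09 / 1.99×10^-7 = 5.47×10^6 s = 63.3 days.

63.3 days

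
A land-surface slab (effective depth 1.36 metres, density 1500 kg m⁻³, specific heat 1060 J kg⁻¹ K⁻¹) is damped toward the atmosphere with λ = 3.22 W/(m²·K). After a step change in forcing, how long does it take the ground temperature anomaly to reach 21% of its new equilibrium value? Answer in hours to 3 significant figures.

44.0 hours

Areal heat capacity C = ρ c_p D = 1500 × 1060 × 1.36 = 2.16×10^6 J/(m^2 K).
τ = C / λ = 2.16×10^6 / 3.22 = 6.72×10^5 s.
Fraction reached: 1 − e^(−t/τ) = 0.21 ⇒ t = −τ ln(1 − 0.21) = τ × 0.236.
t = 1.58×10^5 s = 44.0 hours.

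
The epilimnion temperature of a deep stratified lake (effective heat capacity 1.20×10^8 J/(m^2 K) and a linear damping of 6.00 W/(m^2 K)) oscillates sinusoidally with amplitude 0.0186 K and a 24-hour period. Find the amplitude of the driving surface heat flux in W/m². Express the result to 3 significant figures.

Areal heat capacity C = 1.20×10^8 J/(m^2 K) (given).
ω = 2π / 86400 s = 7.27×10^-5 s⁻¹.
√((Cω)² + λ²) = √((8730)² + 6.00²) = 8730 W/(m²·K).
F₀ = A × √((Cω)²+λ²) = 0.0186 × 8730 = 162 W/m².

162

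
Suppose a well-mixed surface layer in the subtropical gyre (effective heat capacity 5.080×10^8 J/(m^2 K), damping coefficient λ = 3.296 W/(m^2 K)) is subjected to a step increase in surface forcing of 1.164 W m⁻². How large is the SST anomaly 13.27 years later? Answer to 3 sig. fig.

Areal heat capacity C = 5.080×10^8 J/(m^2 K) (given).
τ = C / λ = 5.08×10^8 / 3.296 = 1.54×10^8 s.
Equilibrium anomaly ΔT_eq = F / λ = 1.164 / 3.296 = 0.353 K.
t = 13.27 years = 4.19×10^8 s, so t/τ = 2.72.
ΔT(t) = ΔT_eq (1 − e^(−t/τ)) = 0.353 × (1 − e^−2.72) = 0.330 K.

0.330 K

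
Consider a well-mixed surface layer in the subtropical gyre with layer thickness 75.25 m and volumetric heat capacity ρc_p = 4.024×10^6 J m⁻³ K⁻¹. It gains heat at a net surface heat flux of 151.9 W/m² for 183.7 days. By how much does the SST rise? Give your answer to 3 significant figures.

7.96 K

Areal heat capacity C = ρc_p × D = 4.024×10^6 × 75.25 = 3.03×10^8 J/(m^2 K).
Net heat input Q = F Δt = 151.9 × (183.7 days × 86400 s/day) = 2.41×10^9 J/m².
ΔT = Q / C = 2.41×10^9 / 3.03×10^8 = 7.96 K.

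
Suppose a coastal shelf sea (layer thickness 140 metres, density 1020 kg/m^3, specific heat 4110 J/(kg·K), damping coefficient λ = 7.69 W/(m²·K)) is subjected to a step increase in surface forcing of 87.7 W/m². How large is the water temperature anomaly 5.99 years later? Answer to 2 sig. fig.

10 K

Areal heat capacity C = ρ c_p D = 1020 × 4110 × 140 = 5.87×10^8 J m⁻² K⁻¹.
τ = C / λ = 5.87×10^8 / 7.69 = 7.63×10^7 s.
Equilibrium anomaly ΔT_eq = F / λ = 87.7 / 7.69 = 11.4 K.
t = 5.99 years = 1.89×10^8 s, so t/τ = 2.48.
ΔT(t) = ΔT_eq (1 − e^(−t/τ)) = 11.4 × (1 − e^−2.48) = 10.4 K.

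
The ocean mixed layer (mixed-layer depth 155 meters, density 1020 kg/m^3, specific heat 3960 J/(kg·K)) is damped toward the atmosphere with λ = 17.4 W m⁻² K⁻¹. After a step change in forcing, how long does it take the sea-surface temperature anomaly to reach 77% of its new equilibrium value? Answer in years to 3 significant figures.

1.68 years

Areal heat capacity C = ρ c_p D = 1020 × 3960 × 155 = 6.26×10^8 J m⁻² K⁻¹.
τ = C / λ = 6.26×10^8 / 17.4 = 3.60×10^7 s.
Fraction reached: 1 − e^(−t/τ) = 0.77 ⇒ t = −τ ln(1 − 0.77) = τ × 1.47.
t = 5.29×10^7 s = 1.68 years.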